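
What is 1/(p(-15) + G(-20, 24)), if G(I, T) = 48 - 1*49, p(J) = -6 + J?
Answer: -1/22 ≈ -0.045455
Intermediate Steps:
G(I, T) = -1 (G(I, T) = 48 - 49 = -1)
1/(p(-15) + G(-20, 24)) = 1/((-6 - 15) - 1) = 1/(-21 - 1) = 1/(-22) = -1/22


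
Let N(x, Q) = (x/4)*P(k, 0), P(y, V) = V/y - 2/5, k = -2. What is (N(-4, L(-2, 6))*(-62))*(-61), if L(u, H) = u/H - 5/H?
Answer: 7564/5 ≈ 1512.8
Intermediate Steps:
L(u, H) = -5/H + u/H
P(y, V) = -2/5 + V/y (P(y, V) = V/y - 2*1/5 = V/y - 2/5 = -2/5 + V/y)
N(x, Q) = -x/10 (N(x, Q) = (x/4)*(-2/5 + 0/(-2)) = (x*(1/4))*(-2/5 + 0*(-1/2)) = (x/4)*(-2/5 + 0) = (x/4)*(-2/5) = -x/10)
(N(-4, L(-2, 6))*(-62))*(-61) = (-1/10*(-4)*(-62))*(-61) = ((2/5)*(-62))*(-61) = -124/5*(-61) = 7564/5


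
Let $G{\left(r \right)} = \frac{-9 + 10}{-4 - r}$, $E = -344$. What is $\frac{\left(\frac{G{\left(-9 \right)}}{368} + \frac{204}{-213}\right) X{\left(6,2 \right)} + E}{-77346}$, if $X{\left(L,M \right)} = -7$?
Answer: $\frac{44064817}{10104481440} \approx 0.0043609$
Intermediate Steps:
$G{\left(r \right)} = \frac{1}{-4 - r}$ ($G{\left(r \right)} = 1 \frac{1}{-4 - r} = \frac{1}{-4 - r}$)
$\frac{\left(\frac{G{\left(-9 \right)}}{368} + \frac{204}{-213}\right) X{\left(6,2 \right)} + E}{-77346} = \frac{\left(\frac{\left(-1\right) \frac{1}{4 - 9}}{368} + \frac{204}{-213}\right) \left(-7\right) - 344}{-77346} = \left(\left(- \frac{1}{-5} \cdot \frac{1}{368} + 204 \left(- \frac{1}{213}\right)\right) \left(-7\right) - 344\right) \left(- \frac{1}{77346}\right) = \left(\left(\left(-1\right) \left(- \frac{1}{5}\right) \frac{1}{368} - \frac{68}{71}\right) \left(-7\right) - 344\right) \left(- \frac{1}{77346}\right) = \left(\left(\frac{1}{5} \cdot \frac{1}{368} - \frac{68}{71}\right) \left(-7\right) - 344\right) \left(- \frac{1}{77346}\right) = \left(\left(\frac{1}{1840} - \frac{68}{71}\right) \left(-7\right) - 344\right) \left(- \frac{1}{77346}\right) = \left(\left(- \frac{125049}{130640}\right) \left(-7\right) - 344\right) \left(- \frac{1}{77346}\right) = \left(\frac{875343}{130640} - 344\right) \left(- \frac{1}{77346}\right) = \left(- \frac{44064817}{130640}\right) \left(- \frac{1}{77346}\right) = \frac{44064817}{10104481440}$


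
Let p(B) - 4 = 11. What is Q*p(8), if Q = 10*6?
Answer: 900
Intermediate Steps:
p(B) = 15 (p(B) = 4 + 11 = 15)
Q = 60
Q*p(8) = 60*15 = 900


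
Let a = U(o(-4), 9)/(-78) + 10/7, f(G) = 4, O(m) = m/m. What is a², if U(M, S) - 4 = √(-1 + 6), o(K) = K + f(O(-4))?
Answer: 62861/33124 - 376*√5/10647 ≈ 1.8188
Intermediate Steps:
O(m) = 1
o(K) = 4 + K (o(K) = K + 4 = 4 + K)
U(M, S) = 4 + √5 (U(M, S) = 4 + √(-1 + 6) = 4 + √5)
a = 376/273 - √5/78 (a = (4 + √5)/(-78) + 10/7 = (4 + √5)*(-1/78) + 10*(⅐) = (-2/39 - √5/78) + 10/7 = 376/273 - √5/78 ≈ 1.3486)
a² = (376/273 - √5/78)²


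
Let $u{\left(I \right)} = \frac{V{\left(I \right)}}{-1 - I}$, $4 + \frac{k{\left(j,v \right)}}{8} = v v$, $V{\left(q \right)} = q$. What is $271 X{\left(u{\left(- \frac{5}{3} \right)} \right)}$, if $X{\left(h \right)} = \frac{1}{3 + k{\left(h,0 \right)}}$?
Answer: $- \frac{271}{29} \approx -9.3448$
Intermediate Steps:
$k{\left(j,v \right)} = -32 + 8 v^{2}$ ($k{\left(j,v \right)} = -32 + 8 v v = -32 + 8 v^{2}$)
$u{\left(I \right)} = \frac{I}{-1 - I}$
$X{\left(h \right)} = - \frac{1}{29}$ ($X{\left(h \right)} = \frac{1}{3 - \left(32 - 8 \cdot 0^{2}\right)} = \frac{1}{3 + \left(-32 + 8 \cdot 0\right)} = \frac{1}{3 + \left(-32 + 0\right)} = \frac{1}{3 - 32} = \frac{1}{-29} = - \frac{1}{29}$)
$271 X{\left(u{\left(- \frac{5}{3} \right)} \right)} = 271 \left(- \frac{1}{29}\right) = - \frac{271}{29}$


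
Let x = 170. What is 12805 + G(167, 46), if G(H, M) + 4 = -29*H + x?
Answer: 8128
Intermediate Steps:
G(H, M) = 166 - 29*H (G(H, M) = -4 + (-29*H + 170) = -4 + (170 - 29*H) = 166 - 29*H)
12805 + G(167, 46) = 12805 + (166 - 29*167) = 12805 + (166 - 4843) = 12805 - 4677 = 8128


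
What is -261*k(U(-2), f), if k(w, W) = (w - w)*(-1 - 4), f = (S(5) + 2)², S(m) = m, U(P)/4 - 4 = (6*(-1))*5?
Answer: 0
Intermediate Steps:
U(P) = -104 (U(P) = 16 + 4*((6*(-1))*5) = 16 + 4*(-6*5) = 16 + 4*(-30) = 16 - 120 = -104)
f = 49 (f = (5 + 2)² = 7² = 49)
k(w, W) = 0 (k(w, W) = 0*(-5) = 0)
-261*k(U(-2), f) = -261*0 = 0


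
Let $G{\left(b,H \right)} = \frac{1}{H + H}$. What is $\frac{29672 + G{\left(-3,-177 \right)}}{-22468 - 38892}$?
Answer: $- \frac{10503887}{21721440} \approx -0.48357$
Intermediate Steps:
$G{\left(b,H \right)} = \frac{1}{2 H}$
$\frac{29672 + G{\left(-3,-177 \right)}}{-22468 - 38892} = \frac{29672 + \frac{1}{2 \left(-177\right)}}{-22468 - 38892} = \frac{29672 + \frac{1}{2} \left(- \frac{1}{177}\right)}{-61360} = \left(29672 - \frac{1}{354}\right) \left(- \frac{1}{61360}\right) = \frac{10503887}{354} \left(- \frac{1}{61360}\right) = - \frac{10503887}{21721440}$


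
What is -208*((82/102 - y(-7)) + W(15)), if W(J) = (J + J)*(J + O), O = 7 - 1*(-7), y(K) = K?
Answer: -9311744/51 ≈ -1.8258e+5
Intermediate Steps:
O = 14 (O = 7 + 7 = 14)
W(J) = 2*J*(14 + J) (W(J) = (J + J)*(J + 14) = (2*J)*(14 + J) = 2*J*(14 + J))
-208*((82/102 - y(-7)) + W(15)) = -208*((82/102 - 1*(-7)) + 2*15*(14 + 15)) = -208*((82*(1/102) + 7) + 2*15*29) = -208*((41/51 + 7) + 870) = -208*(398/51 + 870) = -208*44768/51 = -1*9311744/51 = -9311744/51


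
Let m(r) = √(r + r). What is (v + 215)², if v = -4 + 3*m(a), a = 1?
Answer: 44539 + 1266*√2 ≈ 46329.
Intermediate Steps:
m(r) = √2*√r (m(r) = √(2*r) = √2*√r)
v = -4 + 3*√2 (v = -4 + 3*(√2*√1) = -4 + 3*(√2*1) = -4 + 3*√2 ≈ 0.24264)
(v + 215)² = ((-4 + 3*√2) + 215)² = (211 + 3*√2)²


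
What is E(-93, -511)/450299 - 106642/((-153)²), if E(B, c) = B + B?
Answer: -48025140032/10541049291 ≈ -4.5560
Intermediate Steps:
E(B, c) = 2*B
E(-93, -511)/450299 - 106642/((-153)²) = (2*(-93))/450299 - 106642/((-153)²) = -186*1/450299 - 106642/23409 = -186/450299 - 106642*1/23409 = -186/450299 - 106642/23409 = -48025140032/10541049291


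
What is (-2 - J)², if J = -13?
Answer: 121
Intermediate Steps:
(-2 - J)² = (-2 - 1*(-13))² = (-2 + 13)² = 11² = 121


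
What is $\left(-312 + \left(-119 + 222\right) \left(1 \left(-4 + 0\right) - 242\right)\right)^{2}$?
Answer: $657922500$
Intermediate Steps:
$\left(-312 + \left(-119 + 222\right) \left(1 \left(-4 + 0\right) - 242\right)\right)^{2} = \left(-312 + 103 \left(1 \left(-4\right) - 242\right)\right)^{2} = \left(-312 + 103 \left(-4 - 242\right)\right)^{2} = \left(-312 + 103 \left(-246\right)\right)^{2} = \left(-312 - 25338\right)^{2} = \left(-25650\right)^{2} = 657922500$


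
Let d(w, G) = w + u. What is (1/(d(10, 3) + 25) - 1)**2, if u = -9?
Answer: 625/676 ≈ 0.92456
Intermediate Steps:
d(w, G) = -9 + w (d(w, G) = w - 9 = -9 + w)
(1/(d(10, 3) + 25) - 1)**2 = (1/((-9 + 10) + 25) - 1)**2 = (1/(1 + 25) - 1)**2 = (1/26 - 1)**2 = (-25/26)**2 = 625/676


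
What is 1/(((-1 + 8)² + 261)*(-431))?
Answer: -1/133610 ≈ -7.4845e-6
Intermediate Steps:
1/(((-1 + 8)² + 261)*(-431)) = 1/((7² + 261)*(-431)) = 1/((49 + 261)*(-431)) = 1/(310*(-431)) = 1/(-133610) = -1/133610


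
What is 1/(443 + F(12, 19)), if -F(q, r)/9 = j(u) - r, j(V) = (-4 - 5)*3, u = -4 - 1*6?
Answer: 1/857 ≈ 0.0011669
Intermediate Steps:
u = -10 (u = -4 - 6 = -10)
j(V) = -27 (j(V) = -9*3 = -27)
F(q, r) = 243 + 9*r (F(q, r) = -9*(-27 - r) = 243 + 9*r)
1/(443 + F(12, 19)) = 1/(443 + (243 + 9*19)) = 1/(443 + (243 + 171)) = 1/(443 + 414) = 1/857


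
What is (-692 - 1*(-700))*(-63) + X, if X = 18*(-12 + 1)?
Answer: -702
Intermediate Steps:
X = -198 (X = 18*(-11) = -198)
(-692 - 1*(-700))*(-63) + X = (-692 - 1*(-700))*(-63) - 198 = (-692 + 700)*(-63) - 198 = 8*(-63) - 198 = -504 - 198 = -702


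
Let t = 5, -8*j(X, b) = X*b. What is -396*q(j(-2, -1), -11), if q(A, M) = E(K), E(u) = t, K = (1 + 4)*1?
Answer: -1980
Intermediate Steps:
j(X, b) = -X*b/8
K = 5 (K = 5*1 = 5)
E(u) = 5
q(A, M) = 5
-396*q(j(-2, -1), -11) = -396*5 = -1980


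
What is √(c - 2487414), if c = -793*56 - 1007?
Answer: I*√2532829 ≈ 1591.5*I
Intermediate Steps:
c = -45415 (c = -44408 - 1007 = -45415)
√(c - 2487414) = √(-45415 - 2487414) = √(-2532829) = I*√2532829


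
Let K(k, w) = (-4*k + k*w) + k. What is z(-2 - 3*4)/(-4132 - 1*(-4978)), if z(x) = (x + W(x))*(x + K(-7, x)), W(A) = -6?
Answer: -350/141 ≈ -2.4823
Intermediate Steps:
K(k, w) = -3*k + k*w
z(x) = (-6 + x)*(21 - 6*x) (z(x) = (x - 6)*(x - 7*(-3 + x)) = (-6 + x)*(x + (21 - 7*x)) = (-6 + x)*(21 - 6*x))
z(-2 - 3*4)/(-4132 - 1*(-4978)) = (-126 - 6*(-2 - 3*4)² + 57*(-2 - 3*4))/(-4132 - 1*(-4978)) = (-126 - 6*(-2 - 12)² + 57*(-2 - 12))/(-4132 + 4978) = (-126 - 6*(-14)² + 57*(-14))/846 = (-126 - 6*196 - 798)*(1/846) = (-126 - 1176 - 798)*(1/846) = -2100*1/846 = -350/141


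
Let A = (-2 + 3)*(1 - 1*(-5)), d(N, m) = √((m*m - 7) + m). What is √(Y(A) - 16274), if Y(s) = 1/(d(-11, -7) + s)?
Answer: √(-97643 - 16274*√35)/√(6 + √35) ≈ 127.57*I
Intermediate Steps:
d(N, m) = √(-7 + m + m²) (d(N, m) = √((m² - 7) + m) = √((-7 + m²) + m) = √(-7 + m + m²))
A = 6 (A = 1*(1 + 5) = 1*6 = 6)
Y(s) = 1/(s + √35) (Y(s) = 1/(√(-7 - 7 + (-7)²) + s) = 1/(√(-7 - 7 + 49) + s) = 1/(√35 + s) = 1/(s + √35))
√(Y(A) - 16274) = √(1/(6 + √35) - 16274) = √(-16274 + 1/(6 + √35))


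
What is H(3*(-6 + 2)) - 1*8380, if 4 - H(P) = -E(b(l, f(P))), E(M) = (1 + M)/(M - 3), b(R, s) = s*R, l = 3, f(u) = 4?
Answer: -75371/9 ≈ -8374.6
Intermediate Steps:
b(R, s) = R*s
E(M) = (1 + M)/(-3 + M)
H(P) = 49/9 (H(P) = 4 - (-1)*(1 + 3*4)/(-3 + 3*4) = 4 - (-1)*(1 + 12)/(-3 + 12) = 4 - (-1)*13/9 = 4 - 1*(-13/9) = 4 + 13/9 = 49/9)
H(3*(-6 + 2)) - 1*8380 = 49/9 - 1*8380 = 49/9 - 8380 = -75371/9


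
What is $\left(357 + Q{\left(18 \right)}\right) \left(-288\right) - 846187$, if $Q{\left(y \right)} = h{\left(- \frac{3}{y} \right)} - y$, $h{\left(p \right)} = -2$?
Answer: $-943243$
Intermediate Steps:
$Q{\left(y \right)} = -2 - y$
$\left(357 + Q{\left(18 \right)}\right) \left(-288\right) - 846187 = \left(357 - 20\right) \left(-288\right) - 846187 = 337 \left(-288\right) - 846187 = -97056 - 846187 = -943243$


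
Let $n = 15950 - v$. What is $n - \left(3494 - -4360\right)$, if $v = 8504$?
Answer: $-408$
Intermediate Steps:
$n = 7446$ ($n = 15950 - 8504 = 7446$)
$n - \left(3494 - -4360\right) = 7446 - \left(3494 - -4360\right) = 7446 - \left(3494 + 4360\right) = 7446 - 7854 = -408$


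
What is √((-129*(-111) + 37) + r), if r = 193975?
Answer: √208331 ≈ 456.43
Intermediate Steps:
√((-129*(-111) + 37) + r) = √((-129*(-111) + 37) + 193975) = √((14319 + 37) + 193975) = √(14356 + 193975) = √208331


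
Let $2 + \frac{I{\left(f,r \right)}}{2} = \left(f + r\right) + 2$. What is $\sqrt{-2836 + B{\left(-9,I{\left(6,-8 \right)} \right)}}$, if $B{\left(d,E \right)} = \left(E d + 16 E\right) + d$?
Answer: $13 i \sqrt{17} \approx 53.6 i$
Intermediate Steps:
$I{\left(f,r \right)} = 2 f + 2 r$ ($I{\left(f,r \right)} = -4 + 2 \left(\left(f + r\right) + 2\right) = -4 + 2 \left(2 + f + r\right) = -4 + \left(4 + 2 f + 2 r\right) = 2 f + 2 r$)
$B{\left(d,E \right)} = d + 16 E + E d$ ($B{\left(d,E \right)} = \left(16 E + E d\right) + d = d + 16 E + E d$)
$\sqrt{-2836 + B{\left(-9,I{\left(6,-8 \right)} \right)}} = \sqrt{-2836 + \left(-9 + 16 \left(2 \cdot 6 + 2 \left(-8\right)\right) + \left(2 \cdot 6 + 2 \left(-8\right)\right) \left(-9\right)\right)} = \sqrt{-2836 + \left(-9 + 16 \left(12 - 16\right) + \left(12 - 16\right) \left(-9\right)\right)} = \sqrt{-2836 - 37} = \sqrt{-2873} = 13 i \sqrt{17}$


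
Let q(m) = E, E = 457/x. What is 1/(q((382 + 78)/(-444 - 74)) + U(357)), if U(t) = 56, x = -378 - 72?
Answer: 450/24743 ≈ 0.018187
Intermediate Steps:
x = -450
E = -457/450 (E = 457/(-450) = 457*(-1/450) = -457/450 ≈ -1.0156)
q(m) = -457/450
1/(q((382 + 78)/(-444 - 74)) + U(357)) = 1/(-457/450 + 56) = 1/(24743/450) = 450/24743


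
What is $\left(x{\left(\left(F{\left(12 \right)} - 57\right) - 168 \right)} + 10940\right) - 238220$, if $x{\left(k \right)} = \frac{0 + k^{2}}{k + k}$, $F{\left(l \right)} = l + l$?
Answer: $- \frac{454761}{2} \approx -2.2738 \cdot 10^{5}$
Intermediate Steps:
$F{\left(l \right)} = 2 l$
$x{\left(k \right)} = \frac{k}{2}$ ($x{\left(k \right)} = \frac{k^{2}}{2 k} = k^{2} \frac{1}{2 k} = \frac{k}{2}$)
$\left(x{\left(\left(F{\left(12 \right)} - 57\right) - 168 \right)} + 10940\right) - 238220 = \left(\frac{\left(2 \cdot 12 - 57\right) - 168}{2} + 10940\right) - 238220 = \left(\frac{\left(24 - 57\right) - 168}{2} + 10940\right) - 238220 = \left(\frac{-33 - 168}{2} + 10940\right) - 238220 = \left(\frac{1}{2} \left(-201\right) + 10940\right) - 238220 = \left(- \frac{201}{2} + 10940\right) - 238220 = \frac{21679}{2} - 238220 = - \frac{454761}{2}$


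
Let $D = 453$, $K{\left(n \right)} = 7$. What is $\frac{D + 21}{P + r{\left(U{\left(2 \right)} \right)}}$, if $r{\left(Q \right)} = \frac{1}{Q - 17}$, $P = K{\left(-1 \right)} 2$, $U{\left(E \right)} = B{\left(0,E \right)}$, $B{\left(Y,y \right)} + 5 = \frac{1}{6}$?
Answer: $\frac{31047}{914} \approx 33.968$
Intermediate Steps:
$B{\left(Y,y \right)} = - \frac{29}{6}$ ($B{\left(Y,y \right)} = -5 + \frac{1}{6} = - \frac{29}{6}$)
$U{\left(E \right)} = - \frac{29}{6}$
$P = 14$ ($P = 7 \cdot 2 = 14$)
$r{\left(Q \right)} = \frac{1}{-17 + Q}$
$\frac{D + 21}{P + r{\left(U{\left(2 \right)} \right)}} = \frac{453 + 21}{14 + \frac{1}{-17 - \frac{29}{6}}} = \frac{474}{14 + \frac{1}{- \frac{131}{6}}} = \frac{474}{14 - \frac{6}{131}} = \frac{474}{\frac{1828}{131}} = 474 \cdot \frac{131}{1828} = \frac{31047}{914}$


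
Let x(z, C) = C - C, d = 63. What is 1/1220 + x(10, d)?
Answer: 1/1220 ≈ 0.00081967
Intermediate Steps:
x(z, C) = 0
1/1220 + x(10, d) = 1/1220 + 0 = 1/1220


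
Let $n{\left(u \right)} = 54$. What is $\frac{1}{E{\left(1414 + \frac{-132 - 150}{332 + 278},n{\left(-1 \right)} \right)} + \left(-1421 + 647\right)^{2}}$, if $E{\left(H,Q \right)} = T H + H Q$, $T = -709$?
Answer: $- \frac{61}{19934263} \approx -3.0601 \cdot 10^{-6}$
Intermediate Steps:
$E{\left(H,Q \right)} = - 709 H + H Q$
$\frac{1}{E{\left(1414 + \frac{-132 - 150}{332 + 278},n{\left(-1 \right)} \right)} + \left(-1421 + 647\right)^{2}} = \frac{1}{\left(1414 + \frac{-132 - 150}{332 + 278}\right) \left(-709 + 54\right) + \left(-1421 + 647\right)^{2}} = \frac{1}{\left(1414 - \frac{282}{610}\right) \left(-655\right) + \left(-774\right)^{2}} = \frac{1}{\left(1414 - \frac{141}{305}\right) \left(-655\right) + 599076} = \frac{1}{\frac{431129}{305} \left(-655\right) + 599076} = \frac{1}{- \frac{56477899}{61} + 599076} = \frac{1}{- \frac{19934263}{61}} = - \frac{61}{19934263}$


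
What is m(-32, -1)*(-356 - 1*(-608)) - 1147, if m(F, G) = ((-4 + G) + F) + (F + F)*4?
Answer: -74983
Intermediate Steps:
m(F, G) = -4 + G + 9*F (m(F, G) = (-4 + F + G) + (2*F)*4 = (-4 + F + G) + 8*F = -4 + G + 9*F)
m(-32, -1)*(-356 - 1*(-608)) - 1147 = (-4 - 1 + 9*(-32))*(-356 - 1*(-608)) - 1147 = (-4 - 1 - 288)*(-356 + 608) - 1147 = -293*252 - 1147 = -73836 - 1147 = -74983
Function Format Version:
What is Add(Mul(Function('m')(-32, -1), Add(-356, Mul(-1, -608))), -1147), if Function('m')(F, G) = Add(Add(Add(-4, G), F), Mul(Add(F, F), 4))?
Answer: -74983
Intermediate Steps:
Function('m')(F, G) = Add(-4, G, Mul(9, F)) (Function('m')(F, G) = Add(Add(-4, F, G), Mul(Mul(2, F), 4)) = Add(Add(-4, F, G), Mul(8, F)) = Add(-4, G, Mul(9, F)))
Add(Mul(Function('m')(-32, -1), Add(-356, Mul(-1, -608))), -1147) = Add(Mul(Add(-4, -1, Mul(9, -32)), Add(-356, Mul(-1, -608))), -1147) = Add(Mul(Add(-4, -1, -288), Add(-356, 608)), -1147) = Add(Mul(-293, 252), -1147) = Add(-73836, -1147) = -74983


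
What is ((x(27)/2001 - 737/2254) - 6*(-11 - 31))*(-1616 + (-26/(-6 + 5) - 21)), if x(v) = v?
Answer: -26503754751/65366 ≈ -4.0547e+5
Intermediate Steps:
((x(27)/2001 - 737/2254) - 6*(-11 - 31))*(-1616 + (-26/(-6 + 5) - 21)) = ((27/2001 - 737/2254) - 6*(-11 - 31))*(-1616 + (-26/(-6 + 5) - 21)) = ((27*(1/2001) - 737*1/2254) - 6*(-42))*(-1616 + (-26/(-1) - 21)) = ((9/667 - 737/2254) + 252)*(-1616 + (-26*(-1) - 21)) = (-20491/65366 + 252)*(-1616 + (26 - 21)) = 16451741*(-1616 + 5)/65366 = (16451741/65366)*(-1611) = -26503754751/65366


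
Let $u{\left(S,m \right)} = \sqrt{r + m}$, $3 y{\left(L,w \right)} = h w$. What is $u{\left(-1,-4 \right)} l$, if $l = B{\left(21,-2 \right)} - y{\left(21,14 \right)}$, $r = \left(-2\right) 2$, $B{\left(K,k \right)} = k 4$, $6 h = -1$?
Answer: $- \frac{130 i \sqrt{2}}{9} \approx - 20.428 i$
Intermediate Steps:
$h = - \frac{1}{6}$ ($h = \frac{1}{6} \left(-1\right) = - \frac{1}{6} \approx -0.16667$)
$y{\left(L,w \right)} = - \frac{w}{18}$ ($y{\left(L,w \right)} = \frac{\left(- \frac{1}{6}\right) w}{3} = - \frac{w}{18}$)
$B{\left(K,k \right)} = 4 k$
$r = -4$
$u{\left(S,m \right)} = \sqrt{-4 + m}$
$l = - \frac{65}{9}$ ($l = 4 \left(-2\right) - \left(- \frac{1}{18}\right) 14 = -8 - - \frac{7}{9} = -8 + \frac{7}{9} = - \frac{65}{9} \approx -7.2222$)
$u{\left(-1,-4 \right)} l = \sqrt{-4 - 4} \left(- \frac{65}{9}\right) = \sqrt{-8} \left(- \frac{65}{9}\right) = 2 i \sqrt{2} \left(- \frac{65}{9}\right) = - \frac{130 i \sqrt{2}}{9}$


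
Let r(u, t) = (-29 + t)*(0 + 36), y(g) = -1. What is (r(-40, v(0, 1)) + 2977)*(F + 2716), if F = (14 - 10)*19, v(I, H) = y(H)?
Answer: 5296424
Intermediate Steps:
v(I, H) = -1
F = 76 (F = 4*19 = 76)
r(u, t) = -1044 + 36*t (r(u, t) = (-29 + t)*36 = -1044 + 36*t)
(r(-40, v(0, 1)) + 2977)*(F + 2716) = ((-1044 + 36*(-1)) + 2977)*(76 + 2716) = ((-1044 - 36) + 2977)*2792 = (-1080 + 2977)*2792 = 1897*2792 = 5296424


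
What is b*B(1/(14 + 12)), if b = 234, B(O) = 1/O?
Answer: 6084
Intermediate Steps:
b*B(1/(14 + 12)) = 234/(1/(14 + 12)) = 234/(1/26) = 234*26 = 6084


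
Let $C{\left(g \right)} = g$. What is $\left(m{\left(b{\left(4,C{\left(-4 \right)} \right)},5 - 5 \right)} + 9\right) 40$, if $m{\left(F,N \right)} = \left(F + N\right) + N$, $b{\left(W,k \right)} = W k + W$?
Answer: $-120$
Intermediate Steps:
$b{\left(W,k \right)} = W + W k$
$m{\left(F,N \right)} = F + 2 N$
$\left(m{\left(b{\left(4,C{\left(-4 \right)} \right)},5 - 5 \right)} + 9\right) 40 = \left(\left(4 \left(1 - 4\right) + 2 \left(5 - 5\right)\right) + 9\right) 40 = \left(\left(4 \left(-3\right) + 2 \left(5 - 5\right)\right) + 9\right) 40 = \left(\left(-12 + 2 \cdot 0\right) + 9\right) 40 = \left(\left(-12 + 0\right) + 9\right) 40 = \left(-12 + 9\right) 40 = \left(-3\right) 40 = -120$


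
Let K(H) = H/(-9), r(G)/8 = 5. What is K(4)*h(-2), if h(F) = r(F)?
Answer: -160/9 ≈ -17.778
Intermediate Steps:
r(G) = 40 (r(G) = 8*5 = 40)
h(F) = 40
K(H) = -H/9 (K(H) = H*(-⅑) = -H/9)
K(4)*h(-2) = -⅑*4*40 = -4/9*40 = -160/9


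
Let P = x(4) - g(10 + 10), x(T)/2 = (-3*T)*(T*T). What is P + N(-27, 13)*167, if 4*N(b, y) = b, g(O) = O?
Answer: -6125/4 ≈ -1531.3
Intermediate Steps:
x(T) = -6*T**3 (x(T) = 2*((-3*T)*(T*T)) = 2*((-3*T)*T**2) = 2*(-3*T**3) = -6*T**3)
N(b, y) = b/4
P = -404 (P = -6*4**3 - (10 + 10) = -6*64 - 1*20 = -384 - 20 = -404)
P + N(-27, 13)*167 = -404 + ((1/4)*(-27))*167 = -404 - 27/4*167 = -404 - 4509/4 = -6125/4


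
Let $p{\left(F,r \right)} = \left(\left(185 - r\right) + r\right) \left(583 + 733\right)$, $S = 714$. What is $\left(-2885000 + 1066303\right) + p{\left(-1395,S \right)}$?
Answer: $-1575237$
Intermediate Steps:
$p{\left(F,r \right)} = 243460$ ($p{\left(F,r \right)} = 185 \cdot 1316 = 243460$)
$\left(-2885000 + 1066303\right) + p{\left(-1395,S \right)} = \left(-2885000 + 1066303\right) + 243460 = -1818697 + 243460 = -1575237$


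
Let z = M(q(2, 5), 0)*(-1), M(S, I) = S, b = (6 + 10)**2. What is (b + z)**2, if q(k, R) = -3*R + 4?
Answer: 71289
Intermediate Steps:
b = 256 (b = 16**2 = 256)
q(k, R) = 4 - 3*R
z = 11 (z = (4 - 3*5)*(-1) = (4 - 15)*(-1) = -11*(-1) = 11)
(b + z)**2 = (256 + 11)**2 = 267**2 = 71289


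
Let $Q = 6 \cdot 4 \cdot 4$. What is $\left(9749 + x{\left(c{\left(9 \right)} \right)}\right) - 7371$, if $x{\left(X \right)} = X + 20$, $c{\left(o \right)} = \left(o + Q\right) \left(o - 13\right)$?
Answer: $1978$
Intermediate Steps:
$Q = 96$ ($Q = 24 \cdot 4 = 96$)
$c{\left(o \right)} = \left(-13 + o\right) \left(96 + o\right)$ ($c{\left(o \right)} = \left(o + 96\right) \left(o - 13\right) = \left(96 + o\right) \left(-13 + o\right) = \left(-13 + o\right) \left(96 + o\right)$)
$x{\left(X \right)} = 20 + X$
$\left(9749 + x{\left(c{\left(9 \right)} \right)}\right) - 7371 = \left(9749 + \left(20 + \left(-1248 + 9^{2} + 83 \cdot 9\right)\right)\right) - 7371 = \left(9749 + \left(20 + \left(-1248 + 81 + 747\right)\right)\right) - 7371 = \left(9749 + \left(20 - 420\right)\right) - 7371 = \left(9749 - 400\right) - 7371 = 9349 - 7371 = 1978$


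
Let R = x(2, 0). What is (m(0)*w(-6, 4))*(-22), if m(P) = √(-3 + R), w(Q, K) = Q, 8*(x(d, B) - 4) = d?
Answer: 66*√5 ≈ 147.58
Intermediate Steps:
x(d, B) = 4 + d/8
R = 17/4 (R = 4 + (⅛)*2 = 4 + ¼ = 17/4 ≈ 4.2500)
m(P) = √5/2 (m(P) = √(-3 + 17/4) = √(5/4) = √5/2)
(m(0)*w(-6, 4))*(-22) = ((√5/2)*(-6))*(-22) = -3*√5*(-22) = 66*√5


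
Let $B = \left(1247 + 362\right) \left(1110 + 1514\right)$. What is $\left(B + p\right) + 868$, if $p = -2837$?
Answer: $4220047$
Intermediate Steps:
$B = 4222016$ ($B = 1609 \cdot 2624 = 4222016$)
$\left(B + p\right) + 868 = \left(4222016 - 2837\right) + 868 = 4219179 + 868 = 4220047$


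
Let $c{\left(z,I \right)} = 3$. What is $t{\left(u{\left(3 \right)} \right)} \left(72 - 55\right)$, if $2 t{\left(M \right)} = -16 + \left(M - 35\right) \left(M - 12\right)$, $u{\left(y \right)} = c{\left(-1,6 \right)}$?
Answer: $2312$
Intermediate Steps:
$u{\left(y \right)} = 3$
$t{\left(M \right)} = -8 + \frac{\left(-35 + M\right) \left(-12 + M\right)}{2}$ ($t{\left(M \right)} = \frac{-16 + \left(M - 35\right) \left(M - 12\right)}{2} = \frac{-16 + \left(-35 + M\right) \left(-12 + M\right)}{2} = -8 + \frac{\left(-35 + M\right) \left(-12 + M\right)}{2}$)
$t{\left(u{\left(3 \right)} \right)} \left(72 - 55\right) = \left(202 + \frac{3^{2}}{2} - \frac{141}{2}\right) \left(72 - 55\right) = \left(202 + \frac{1}{2} \cdot 9 - \frac{141}{2}\right) 17 = \left(202 + \frac{9}{2} - \frac{141}{2}\right) 17 = 136 \cdot 17 = 2312$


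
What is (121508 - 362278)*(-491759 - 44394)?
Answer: 129089557810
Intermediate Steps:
(121508 - 362278)*(-491759 - 44394) = -240770*(-536153) = 129089557810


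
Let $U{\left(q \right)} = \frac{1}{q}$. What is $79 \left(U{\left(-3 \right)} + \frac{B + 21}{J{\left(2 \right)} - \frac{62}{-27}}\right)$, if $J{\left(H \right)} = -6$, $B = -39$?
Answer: $\frac{53641}{150} \approx 357.61$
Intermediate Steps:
$79 \left(U{\left(-3 \right)} + \frac{B + 21}{J{\left(2 \right)} - \frac{62}{-27}}\right) = 79 \left(\frac{1}{-3} + \frac{-39 + 21}{-6 - \frac{62}{-27}}\right) = 79 \left(- \frac{1}{3} - \frac{18}{-6 - - \frac{62}{27}}\right) = 79 \left(- \frac{1}{3} - \frac{18}{-6 + \frac{62}{27}}\right) = 79 \left(- \frac{1}{3} - \frac{18}{- \frac{100}{27}}\right) = 79 \left(- \frac{1}{3} - - \frac{243}{50}\right) = 79 \left(- \frac{1}{3} + \frac{243}{50}\right) = 79 \cdot \frac{679}{150} = \frac{53641}{150}$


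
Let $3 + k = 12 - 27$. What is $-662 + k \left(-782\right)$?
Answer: $13414$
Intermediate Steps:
$k = -18$ ($k = -3 + \left(12 - 27\right) = -3 - 15 = -18$)
$-662 + k \left(-782\right) = -662 - -14076 = -662 + 14076 = 13414$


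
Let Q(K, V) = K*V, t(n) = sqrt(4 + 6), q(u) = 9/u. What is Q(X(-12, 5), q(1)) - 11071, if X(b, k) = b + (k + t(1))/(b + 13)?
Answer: -11134 + 9*sqrt(10) ≈ -11106.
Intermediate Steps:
t(n) = sqrt(10)
X(b, k) = b + (k + sqrt(10))/(13 + b) (X(b, k) = b + (k + sqrt(10))/(b + 13) = b + (k + sqrt(10))/(13 + b))
Q(X(-12, 5), q(1)) - 11071 = ((5 + sqrt(10) + (-12)**2 + 13*(-12))/(13 - 12))*(9/1) - 11071 = ((5 + sqrt(10) + 144 - 156)/1)*(9*1) - 11071 = (1*(-7 + sqrt(10)))*9 - 11071 = (-7 + sqrt(10))*9 - 11071 = (-63 + 9*sqrt(10)) - 11071 = -11134 + 9*sqrt(10)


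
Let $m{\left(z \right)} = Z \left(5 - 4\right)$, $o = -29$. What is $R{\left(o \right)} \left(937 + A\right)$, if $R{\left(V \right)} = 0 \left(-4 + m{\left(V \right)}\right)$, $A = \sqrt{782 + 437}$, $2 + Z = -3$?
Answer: $0$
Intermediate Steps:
$Z = -5$ ($Z = -2 - 3 = -5$)
$A = \sqrt{1219} \approx 34.914$
$m{\left(z \right)} = -5$ ($m{\left(z \right)} = - 5 \left(5 - 4\right) = \left(-5\right) 1 = -5$)
$R{\left(V \right)} = 0$ ($R{\left(V \right)} = 0 \left(-4 - 5\right) = 0 \left(-9\right) = 0$)
$R{\left(o \right)} \left(937 + A\right) = 0 \left(937 + \sqrt{1219}\right) = 0$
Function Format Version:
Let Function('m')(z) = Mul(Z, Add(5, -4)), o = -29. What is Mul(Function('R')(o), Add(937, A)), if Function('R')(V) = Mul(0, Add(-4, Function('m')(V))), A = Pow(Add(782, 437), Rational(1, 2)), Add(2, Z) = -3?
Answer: 0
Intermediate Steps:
Z = -5 (Z = Add(-2, -3) = -5)
A = Pow(1219, Rational(1, 2)) ≈ 34.914
Function('m')(z) = -5 (Function('m')(z) = Mul(-5, Add(5, -4)) = Mul(-5, 1) = -5)
Function('R')(V) = 0 (Function('R')(V) = Mul(0, Add(-4, -5)) = Mul(0, -9) = 0)
Mul(Function('R')(o), Add(937, A)) = Mul(0, Add(937, Pow(1219, Rational(1, 2)))) = 0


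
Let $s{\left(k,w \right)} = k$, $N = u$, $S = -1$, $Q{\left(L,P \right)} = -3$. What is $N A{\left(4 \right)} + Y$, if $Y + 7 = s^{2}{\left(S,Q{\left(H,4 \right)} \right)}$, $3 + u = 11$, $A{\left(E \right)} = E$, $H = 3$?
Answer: $26$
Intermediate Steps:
$u = 8$ ($u = -3 + 11 = 8$)
$N = 8$
$Y = -6$ ($Y = -7 + \left(-1\right)^{2} = -7 + 1 = -6$)
$N A{\left(4 \right)} + Y = 8 \cdot 4 - 6 = 32 - 6 = 26$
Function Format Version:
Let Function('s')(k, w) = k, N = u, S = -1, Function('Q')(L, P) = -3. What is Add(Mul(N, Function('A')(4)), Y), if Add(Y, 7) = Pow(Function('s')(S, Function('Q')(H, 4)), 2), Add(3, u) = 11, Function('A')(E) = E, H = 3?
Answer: 26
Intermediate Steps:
u = 8 (u = Add(-3, 11) = 8)
N = 8
Y = -6 (Y = Add(-7, Pow(-1, 2)) = Add(-7, 1) = -6)
Add(Mul(N, Function('A')(4)), Y) = Add(Mul(8, 4), -6) = Add(32, -6) = 26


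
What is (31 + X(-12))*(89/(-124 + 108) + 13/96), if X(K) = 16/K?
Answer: -46369/288 ≈ -161.00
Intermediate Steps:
(31 + X(-12))*(89/(-124 + 108) + 13/96) = (31 + 16/(-12))*(89/(-124 + 108) + 13/96) = (31 + 16*(-1/12))*(89/(-16) + 13*(1/96)) = (31 - 4/3)*(89*(-1/16) + 13/96) = 89*(-89/16 + 13/96)/3 = (89/3)*(-521/96) = -46369/288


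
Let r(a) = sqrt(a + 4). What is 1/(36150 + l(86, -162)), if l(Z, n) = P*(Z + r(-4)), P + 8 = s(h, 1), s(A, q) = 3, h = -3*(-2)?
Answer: 1/35720 ≈ 2.7996e-5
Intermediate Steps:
h = 6
r(a) = sqrt(4 + a)
P = -5 (P = -8 + 3 = -5)
l(Z, n) = -5*Z (l(Z, n) = -5*(Z + sqrt(4 - 4)) = -5*(Z + sqrt(0)) = -5*(Z + 0) = -5*Z)
1/(36150 + l(86, -162)) = 1/(36150 - 5*86) = 1/(36150 - 430) = 1/35720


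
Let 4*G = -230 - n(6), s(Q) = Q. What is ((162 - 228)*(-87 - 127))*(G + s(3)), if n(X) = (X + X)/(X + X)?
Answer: -773289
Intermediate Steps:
n(X) = 1 (n(X) = (2*X)/((2*X)) = (2*X)*(1/(2*X)) = 1)
G = -231/4 (G = (-230 - 1*1)/4 = (-230 - 1)/4 = (¼)*(-231) = -231/4 ≈ -57.750)
((162 - 228)*(-87 - 127))*(G + s(3)) = ((162 - 228)*(-87 - 127))*(-231/4 + 3) = -66*(-214)*(-219/4) = 14124*(-219/4) = -773289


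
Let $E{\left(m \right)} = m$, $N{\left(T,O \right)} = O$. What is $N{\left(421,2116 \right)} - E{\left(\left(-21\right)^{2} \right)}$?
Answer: $1675$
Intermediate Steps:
$N{\left(421,2116 \right)} - E{\left(\left(-21\right)^{2} \right)} = 2116 - \left(-21\right)^{2} = 2116 - 441 = 1675$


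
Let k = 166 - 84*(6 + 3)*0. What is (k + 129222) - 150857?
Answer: -21469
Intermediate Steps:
k = 166 (k = 166 - 756*0 = 166 - 84*0 = 166 + 0 = 166)
(k + 129222) - 150857 = (166 + 129222) - 150857 = 129388 - 150857 = -21469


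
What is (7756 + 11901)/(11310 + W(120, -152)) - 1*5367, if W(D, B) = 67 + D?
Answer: -61684742/11497 ≈ -5365.3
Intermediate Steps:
(7756 + 11901)/(11310 + W(120, -152)) - 1*5367 = (7756 + 11901)/(11310 + (67 + 120)) - 1*5367 = 19657/(11310 + 187) - 5367 = 19657/11497 - 5367 = -61684742/11497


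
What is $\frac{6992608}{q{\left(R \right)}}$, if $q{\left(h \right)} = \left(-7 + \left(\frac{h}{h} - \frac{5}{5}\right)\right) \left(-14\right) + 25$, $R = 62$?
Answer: $\frac{6992608}{123} \approx 56851.0$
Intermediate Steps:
$q{\left(h \right)} = 123$ ($q{\left(h \right)} = \left(-7 + \left(1 - 1\right)\right) \left(-14\right) + 25 = \left(-7 + 0\right) \left(-14\right) + 25 = \left(-7\right) \left(-14\right) + 25 = 98 + 25 = 123$)
$\frac{6992608}{q{\left(R \right)}} = \frac{6992608}{123}$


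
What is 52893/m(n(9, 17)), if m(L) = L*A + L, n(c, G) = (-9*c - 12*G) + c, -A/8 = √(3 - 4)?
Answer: -17631/5980 - 35262*I/1495 ≈ -2.9483 - 23.587*I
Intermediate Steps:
A = -8*I (A = -8*√(3 - 4) = -8*I ≈ -8.0*I)
n(c, G) = -12*G - 8*c (n(c, G) = (-12*G - 9*c) + c = -12*G - 8*c)
m(L) = L - 8*I*L (m(L) = L*(-8*I) + L = -8*I*L + L = L - 8*I*L)
52893/m(n(9, 17)) = 52893/(((-12*17 - 8*9)*(1 - 8*I))) = 52893/(((-204 - 72)*(1 - 8*I))) = 52893/((-276*(1 - 8*I))) = 52893/(-276 + 2208*I) = 52893*((-276 - 2208*I)/4951440) = 5877*(-276 - 2208*I)/550160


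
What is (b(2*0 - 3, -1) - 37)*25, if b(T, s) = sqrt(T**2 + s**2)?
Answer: -925 + 25*sqrt(10) ≈ -845.94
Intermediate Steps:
(b(2*0 - 3, -1) - 37)*25 = (sqrt((2*0 - 3)**2 + (-1)**2) - 37)*25 = (sqrt((0 - 3)**2 + 1) - 37)*25 = (sqrt((-3)**2 + 1) - 37)*25 = (sqrt(9 + 1) - 37)*25 = (sqrt(10) - 37)*25 = (-37 + sqrt(10))*25 = -925 + 25*sqrt(10)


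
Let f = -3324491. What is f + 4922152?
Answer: 1597661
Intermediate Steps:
f + 4922152 = -3324491 + 4922152 = 1597661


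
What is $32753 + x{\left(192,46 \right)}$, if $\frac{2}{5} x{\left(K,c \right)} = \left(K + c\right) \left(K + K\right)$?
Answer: $261233$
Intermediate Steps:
$x{\left(K,c \right)} = 5 K \left(K + c\right)$ ($x{\left(K,c \right)} = \frac{5 \left(K + c\right) \left(K + K\right)}{2} = \frac{5 \left(K + c\right) 2 K}{2} = \frac{5 \cdot 2 K \left(K + c\right)}{2} = 5 K \left(K + c\right)$)
$32753 + x{\left(192,46 \right)} = 32753 + 5 \cdot 192 \left(192 + 46\right) = 32753 + 5 \cdot 192 \cdot 238 = 32753 + 228480 = 261233$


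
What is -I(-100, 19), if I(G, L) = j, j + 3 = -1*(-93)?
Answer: -90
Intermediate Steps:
j = 90 (j = -3 - 1*(-93) = -3 + 93 = 90)
I(G, L) = 90
-I(-100, 19) = -1*90 = -90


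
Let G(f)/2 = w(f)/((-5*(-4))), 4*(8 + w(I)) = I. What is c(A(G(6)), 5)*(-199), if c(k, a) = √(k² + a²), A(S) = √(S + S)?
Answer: -199*√2370/10 ≈ -968.79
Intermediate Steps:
w(I) = -8 + I/4
G(f) = -⅘ + f/40 (G(f) = 2*((-8 + f/4)/((-5*(-4)))) = 2*((-8 + f/4)/20) = 2*((-8 + f/4)*(1/20)) = 2*(-⅖ + f/80) = -⅘ + f/40)
A(S) = √2*√S (A(S) = √(2*S) = √2*√S)
c(k, a) = √(a² + k²)
c(A(G(6)), 5)*(-199) = √(5² + (√2*√(-⅘ + (1/40)*6))²)*(-199) = √(25 + (√2*√(-⅘ + 3/20))²)*(-199) = √(25 + (√2*√(-13/20))²)*(-199) = √(25 + (√2*(I*√65/10))²)*(-199) = √(25 + (I*√130/10)²)*(-199) = √(25 - 13/10)*(-199) = √(237/10)*(-199) = (√2370/10)*(-199) = -199*√2370/10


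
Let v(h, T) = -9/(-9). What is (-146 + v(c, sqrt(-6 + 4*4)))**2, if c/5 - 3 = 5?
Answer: 21025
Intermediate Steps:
c = 40 (c = 15 + 5*5 = 15 + 25 = 40)
v(h, T) = 1 (v(h, T) = -9*(-1/9) = 1)
(-146 + v(c, sqrt(-6 + 4*4)))**2 = (-146 + 1)**2 = (-145)**2 = 21025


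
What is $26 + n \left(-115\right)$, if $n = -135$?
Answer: $15551$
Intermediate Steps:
$26 + n \left(-115\right) = 26 - -15525 = 26 + 15525 = 15551$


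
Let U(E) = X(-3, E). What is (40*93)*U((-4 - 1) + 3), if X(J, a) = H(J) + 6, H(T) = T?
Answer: 11160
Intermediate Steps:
X(J, a) = 6 + J (X(J, a) = J + 6 = 6 + J)
U(E) = 3 (U(E) = 6 - 3 = 3)
(40*93)*U((-4 - 1) + 3) = (40*93)*3 = 3720*3 = 11160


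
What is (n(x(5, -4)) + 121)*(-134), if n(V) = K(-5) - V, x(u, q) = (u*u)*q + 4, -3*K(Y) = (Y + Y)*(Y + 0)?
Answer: -80534/3 ≈ -26845.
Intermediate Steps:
K(Y) = -2*Y**2/3 (K(Y) = -(Y + Y)*(Y + 0)/3 = -2*Y*Y/3 = -2*Y**2/3)
x(u, q) = 4 + q*u**2 (x(u, q) = u**2*q + 4 = q*u**2 + 4 = 4 + q*u**2)
n(V) = -50/3 - V (n(V) = -2/3*(-5)**2 - V = -2/3*25 - V = -50/3 - V)
(n(x(5, -4)) + 121)*(-134) = ((-50/3 - (4 - 4*5**2)) + 121)*(-134) = ((-50/3 - (4 - 4*25)) + 121)*(-134) = ((-50/3 - (4 - 100)) + 121)*(-134) = ((-50/3 - 1*(-96)) + 121)*(-134) = ((-50/3 + 96) + 121)*(-134) = (238/3 + 121)*(-134) = (601/3)*(-134) = -80534/3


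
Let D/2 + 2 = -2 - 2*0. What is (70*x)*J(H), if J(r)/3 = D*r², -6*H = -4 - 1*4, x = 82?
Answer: -734720/3 ≈ -2.4491e+5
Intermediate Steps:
H = 4/3 (H = -(-4 - 1*4)/6 = -(-4 - 4)/6 = -⅙*(-8) = 4/3 ≈ 1.3333)
D = -8 (D = -4 + 2*(-2 - 2*0) = -4 + 2*(-2 + 0) = -4 + 2*(-2) = -4 - 4 = -8)
J(r) = -24*r² (J(r) = 3*(-8*r²) = -24*r²)
(70*x)*J(H) = (70*82)*(-24*(4/3)²) = 5740*(-24*16/9) = 5740*(-128/3) = -734720/3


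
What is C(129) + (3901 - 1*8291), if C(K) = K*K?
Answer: 12251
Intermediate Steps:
C(K) = K**2
C(129) + (3901 - 1*8291) = 129**2 + (3901 - 1*8291) = 16641 + (3901 - 8291) = 16641 - 4390 = 12251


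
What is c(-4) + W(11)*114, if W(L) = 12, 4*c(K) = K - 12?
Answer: 1364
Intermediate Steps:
c(K) = -3 + K/4 (c(K) = (K - 12)/4 = (-12 + K)/4 = -3 + K/4)
c(-4) + W(11)*114 = (-3 + (¼)*(-4)) + 12*114 = (-3 - 1) + 1368 = -4 + 1368 = 1364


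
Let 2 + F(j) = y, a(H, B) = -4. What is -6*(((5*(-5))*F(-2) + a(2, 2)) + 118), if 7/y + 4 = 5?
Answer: 66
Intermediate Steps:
y = 7 (y = 7/(-4 + 5) = 7/1 = 7*1 = 7)
F(j) = 5 (F(j) = -2 + 7 = 5)
-6*(((5*(-5))*F(-2) + a(2, 2)) + 118) = -6*(((5*(-5))*5 - 4) + 118) = -6*((-25*5 - 4) + 118) = -6*((-125 - 4) + 118) = -6*(-129 + 118) = -6*(-11) = 66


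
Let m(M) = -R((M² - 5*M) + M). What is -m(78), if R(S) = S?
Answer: 5772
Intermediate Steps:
m(M) = -M² + 4*M (m(M) = -((M² - 5*M) + M) = -(M² - 4*M) = -M² + 4*M)
-m(78) = -78*(4 - 1*78) = -78*(4 - 78) = -78*(-74) = -1*(-5772) = 5772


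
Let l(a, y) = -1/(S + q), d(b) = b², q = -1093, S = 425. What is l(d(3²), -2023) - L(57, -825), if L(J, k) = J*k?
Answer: 31412701/668 ≈ 47025.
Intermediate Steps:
l(a, y) = 1/668 (l(a, y) = -1/(425 - 1093) = -1/(-668) = -1*(-1/668) = 1/668)
l(d(3²), -2023) - L(57, -825) = 1/668 - 57*(-825) = 1/668 - 1*(-47025) = 1/668 + 47025 = 31412701/668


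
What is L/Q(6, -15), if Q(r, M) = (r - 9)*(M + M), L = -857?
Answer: -857/90 ≈ -9.5222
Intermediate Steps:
Q(r, M) = 2*M*(-9 + r) (Q(r, M) = (-9 + r)*(2*M) = 2*M*(-9 + r))
L/Q(6, -15) = -857*(-1/(30*(-9 + 6))) = -857/(2*(-15)*(-3)) = -857/90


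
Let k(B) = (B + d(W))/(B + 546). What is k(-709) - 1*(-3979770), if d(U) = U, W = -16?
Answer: 648703235/163 ≈ 3.9798e+6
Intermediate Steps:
k(B) = (-16 + B)/(546 + B) (k(B) = (B - 16)/(B + 546) = (-16 + B)/(546 + B))
k(-709) - 1*(-3979770) = (-16 - 709)/(546 - 709) - 1*(-3979770) = -725/(-163) + 3979770 = -1/163*(-725) + 3979770 = 725/163 + 3979770 = 648703235/163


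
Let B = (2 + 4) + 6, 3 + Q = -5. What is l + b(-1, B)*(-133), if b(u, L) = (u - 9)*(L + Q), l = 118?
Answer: 5438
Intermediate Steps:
Q = -8 (Q = -3 - 5 = -8)
B = 12 (B = 6 + 6 = 12)
b(u, L) = (-9 + u)*(-8 + L) (b(u, L) = (u - 9)*(L - 8) = (-9 + u)*(-8 + L))
l + b(-1, B)*(-133) = 118 + (72 - 9*12 - 8*(-1) + 12*(-1))*(-133) = 118 + (72 - 108 + 8 - 12)*(-133) = 118 - 40*(-133) = 118 + 5320 = 5438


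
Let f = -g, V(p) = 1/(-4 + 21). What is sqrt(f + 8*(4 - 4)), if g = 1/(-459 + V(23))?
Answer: sqrt(132634)/7802 ≈ 0.046679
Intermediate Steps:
V(p) = 1/17
g = -17/7802 (g = 1/(-459 + 1/17) = 1/(-7802/17) = -17/7802 ≈ -0.0021789)
f = 17/7802 (f = -1*(-17/7802) = 17/7802 ≈ 0.0021789)
sqrt(f + 8*(4 - 4)) = sqrt(17/7802 + 8*(4 - 4)) = sqrt(17/7802 + 8*0) = sqrt(17/7802 + 0) = sqrt(17/7802) = sqrt(132634)/7802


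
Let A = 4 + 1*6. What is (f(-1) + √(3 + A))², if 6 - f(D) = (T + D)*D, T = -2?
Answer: (3 + √13)² ≈ 43.633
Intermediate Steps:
A = 10 (A = 4 + 6 = 10)
f(D) = 6 - D*(-2 + D) (f(D) = 6 - (-2 + D)*D = 6 - D*(-2 + D))
(f(-1) + √(3 + A))² = ((6 - 1*(-1)² + 2*(-1)) + √(3 + 10))² = ((6 - 1*1 - 2) + √13)² = ((6 - 1 - 2) + √13)² = (3 + √13)²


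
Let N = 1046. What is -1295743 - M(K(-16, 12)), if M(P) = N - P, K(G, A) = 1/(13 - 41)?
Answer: -36310093/28 ≈ -1.2968e+6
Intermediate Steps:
K(G, A) = -1/28 (K(G, A) = 1/(-28) = -1/28)
M(P) = 1046 - P
-1295743 - M(K(-16, 12)) = -1295743 - (1046 - 1*(-1/28)) = -1295743 - (1046 + 1/28) = -1295743 - 1*29289/28 = -1295743 - 29289/28 = -36310093/28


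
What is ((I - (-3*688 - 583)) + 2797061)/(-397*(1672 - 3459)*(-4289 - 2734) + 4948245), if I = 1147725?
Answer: -1315811/1659147284 ≈ -0.00079306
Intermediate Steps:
((I - (-3*688 - 583)) + 2797061)/(-397*(1672 - 3459)*(-4289 - 2734) + 4948245) = ((1147725 - (-3*688 - 583)) + 2797061)/(-397*(1672 - 3459)*(-4289 - 2734) + 4948245) = ((1147725 - (-2064 - 583)) + 2797061)/(-(-709439)*(-7023) + 4948245) = ((1147725 - 1*(-2647)) + 2797061)/(-397*12550101 + 4948245) = ((1147725 + 2647) + 2797061)/(-4982390097 + 4948245) = (1150372 + 2797061)/(-4977441852) = 3947433*(-1/4977441852) = -1315811/1659147284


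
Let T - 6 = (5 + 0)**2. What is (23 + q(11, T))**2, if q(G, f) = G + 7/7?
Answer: 1225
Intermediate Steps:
T = 31 (T = 6 + (5 + 0)**2 = 6 + 5**2 = 6 + 25 = 31)
q(G, f) = 1 + G (q(G, f) = G + 7*(1/7) = G + 1 = 1 + G)
(23 + q(11, T))**2 = (23 + (1 + 11))**2 = (23 + 12)**2 = 35**2 = 1225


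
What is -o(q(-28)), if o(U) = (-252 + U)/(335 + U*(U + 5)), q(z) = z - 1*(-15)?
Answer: 265/439 ≈ 0.60364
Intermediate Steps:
q(z) = 15 + z (q(z) = z + 15 = 15 + z)
o(U) = (-252 + U)/(335 + U*(5 + U))
-o(q(-28)) = -(-252 + (15 - 28))/(335 + (15 - 28)² + 5*(15 - 28)) = -(-252 - 13)/(335 + (-13)² + 5*(-13)) = -(-265)/(335 + 169 - 65) = -(-265)/439 = -1*(-265/439) = 265/439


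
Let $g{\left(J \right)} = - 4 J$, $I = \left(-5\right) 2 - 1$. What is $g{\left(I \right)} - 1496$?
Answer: $-1452$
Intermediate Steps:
$I = -11$ ($I = -10 - 1 = -11$)
$g{\left(I \right)} - 1496 = \left(-4\right) \left(-11\right) - 1496 = 44 - 1496 = -1452$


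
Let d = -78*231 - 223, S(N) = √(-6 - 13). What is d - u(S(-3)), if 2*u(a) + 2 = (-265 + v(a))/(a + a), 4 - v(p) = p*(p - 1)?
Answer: -72961/4 - 121*I*√19/38 ≈ -18240.0 - 13.88*I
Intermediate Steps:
S(N) = I*√19 (S(N) = √(-19) = I*√19)
v(p) = 4 - p*(-1 + p) (v(p) = 4 - p*(p - 1) = 4 - p*(-1 + p))
d = -18241 (d = -18018 - 223 = -18241)
u(a) = -1 + (-261 + a - a²)/(4*a) (u(a) = -1 + ((-265 + (4 + a - a²))/(a + a))/2 = -1 + ((-261 + a - a²)/((2*a)))/2 = -1 + ((-261 + a - a²)*(1/(2*a)))/2 = -1 + ((-261 + a - a²)/(2*a))/2 = -1 + (-261 + a - a²)/(4*a))
d - u(S(-3)) = -18241 - (-261 - (I*√19)² - 3*I*√19)/(4*(I*√19)) = -18241 - (-I*√19/19)*(-261 - 1*(-19) - 3*I*√19)/4 = -18241 - (-I*√19/19)*(-261 + 19 - 3*I*√19)/4 = -18241 - (-I*√19/19)*(-242 - 3*I*√19)/4 = -18241 - (-1)*I*√19*(-242 - 3*I*√19)/76 = -18241 + I*√19*(-242 - 3*I*√19)/76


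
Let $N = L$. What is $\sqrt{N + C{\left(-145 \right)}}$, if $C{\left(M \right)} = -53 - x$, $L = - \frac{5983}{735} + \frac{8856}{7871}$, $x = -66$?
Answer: $\frac{2 \sqrt{1021981620045}}{826455} \approx 2.4464$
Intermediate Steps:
$L = - \frac{40583033}{5785185}$ ($L = \left(-5983\right) \frac{1}{735} + 8856 \cdot \frac{1}{7871} = - \frac{5983}{735} + \frac{8856}{7871} = - \frac{40583033}{5785185} \approx -7.015$)
$N = - \frac{40583033}{5785185} \approx -7.015$
$C{\left(M \right)} = 13$ ($C{\left(M \right)} = -53 - -66 = -53 + 66 = 13$)
$\sqrt{N + C{\left(-145 \right)}} = \sqrt{- \frac{40583033}{5785185} + 13} = \sqrt{\frac{34624372}{5785185}} = \frac{2 \sqrt{1021981620045}}{826455}$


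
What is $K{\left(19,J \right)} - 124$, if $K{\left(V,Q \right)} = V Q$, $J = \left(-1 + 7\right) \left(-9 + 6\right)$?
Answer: $-466$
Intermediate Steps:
$J = -18$ ($J = 6 \left(-3\right) = -18$)
$K{\left(V,Q \right)} = Q V$
$K{\left(19,J \right)} - 124 = \left(-18\right) 19 - 124 = -342 - 124 = -466$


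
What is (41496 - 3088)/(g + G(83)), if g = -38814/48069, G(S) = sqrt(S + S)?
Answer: 3981096243096/21225435985 + 4930368302916*sqrt(166)/21225435985 ≈ 3180.4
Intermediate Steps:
G(S) = sqrt(2)*sqrt(S) (G(S) = sqrt(2*S) = sqrt(2)*sqrt(S))
g = -12938/16023 (g = -38814*1/48069 = -12938/16023 ≈ -0.80746)
(41496 - 3088)/(g + G(83)) = (41496 - 3088)/(-12938/16023 + sqrt(2)*sqrt(83)) = 38408/(-12938/16023 + sqrt(166))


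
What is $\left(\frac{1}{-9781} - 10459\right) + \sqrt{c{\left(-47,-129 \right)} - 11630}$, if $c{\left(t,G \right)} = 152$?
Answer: $- \frac{102299480}{9781} + i \sqrt{11478} \approx -10459.0 + 107.14 i$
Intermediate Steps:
$\left(\frac{1}{-9781} - 10459\right) + \sqrt{c{\left(-47,-129 \right)} - 11630} = \left(\frac{1}{-9781} - 10459\right) + \sqrt{152 - 11630} = \left(- \frac{1}{9781} - 10459\right) + \sqrt{-11478} = - \frac{102299480}{9781} + i \sqrt{11478}$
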